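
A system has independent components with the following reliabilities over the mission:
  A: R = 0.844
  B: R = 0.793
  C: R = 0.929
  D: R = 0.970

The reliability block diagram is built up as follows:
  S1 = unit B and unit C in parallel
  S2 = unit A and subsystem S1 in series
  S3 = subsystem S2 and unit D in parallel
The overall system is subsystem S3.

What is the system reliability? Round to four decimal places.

Parallel (B and C): 1 − (1 − 0.793000)(1 − 0.929000) = 0.985303
Series (A and [0.985303]): 0.844000 × 0.985303 = 0.831596
Parallel ([0.831596] and D): 1 − (1 − 0.831596)(1 − 0.970000) = 0.9949

0.9949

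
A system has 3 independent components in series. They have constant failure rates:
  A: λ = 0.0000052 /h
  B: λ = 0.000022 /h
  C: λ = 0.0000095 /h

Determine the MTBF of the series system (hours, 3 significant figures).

Series of exponential components: λ_sys = Σ λ_i
λ_sys = 0.0000052 + 0.000022 + 0.0000095 = 3.6700e-05 /h
MTBF = 1 / λ_sys = 27200 h

27200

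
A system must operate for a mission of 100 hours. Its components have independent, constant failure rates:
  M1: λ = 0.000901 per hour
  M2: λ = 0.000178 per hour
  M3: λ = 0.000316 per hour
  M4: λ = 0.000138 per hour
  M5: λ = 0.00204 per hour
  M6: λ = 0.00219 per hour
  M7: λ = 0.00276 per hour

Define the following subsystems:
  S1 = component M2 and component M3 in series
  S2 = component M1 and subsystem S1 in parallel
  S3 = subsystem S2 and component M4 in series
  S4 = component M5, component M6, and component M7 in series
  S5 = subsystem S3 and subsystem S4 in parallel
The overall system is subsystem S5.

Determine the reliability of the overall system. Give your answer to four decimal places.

0.9910

R(M1) = exp(−0.000901 × 100) = 0.913840
R(M2) = exp(−0.000178 × 100) = 0.982357
R(M3) = exp(−0.000316 × 100) = 0.968894
R(M4) = exp(−0.000138 × 100) = 0.986295
R(M5) = exp(−0.00204 × 100) = 0.815462
R(M6) = exp(−0.00219 × 100) = 0.803322
R(M7) = exp(−0.00276 × 100) = 0.758813
Series (M2 and M3): 0.982357 × 0.968894 = 0.951800
Parallel (M1 and [0.951800]): 1 − (1 − 0.913840)(1 − 0.951800) = 0.995847
Series ([0.995847] and M4): 0.995847 × 0.986295 = 0.982199
Series (M5, M6, and M7): 0.815462 × 0.803322 × 0.758813 = 0.497082
Parallel ([0.982199] and [0.497082]): 1 − (1 − 0.982199)(1 − 0.497082) = 0.9910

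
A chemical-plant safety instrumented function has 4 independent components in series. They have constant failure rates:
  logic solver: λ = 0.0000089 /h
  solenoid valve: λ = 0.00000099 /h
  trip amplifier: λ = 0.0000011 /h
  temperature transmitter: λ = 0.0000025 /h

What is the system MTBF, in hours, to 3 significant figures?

Series of exponential components: λ_sys = Σ λ_i
λ_sys = 0.0000089 + 0.00000099 + 0.0000011 + 0.0000025 = 1.3490e-05 /h
MTBF = 1 / λ_sys = 74100 h

74100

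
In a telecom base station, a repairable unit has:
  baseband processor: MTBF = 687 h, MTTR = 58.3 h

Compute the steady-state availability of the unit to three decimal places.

0.922

A(baseband processor) = MTBF/(MTBF+MTTR) = 687/(687+58.3) = 0.922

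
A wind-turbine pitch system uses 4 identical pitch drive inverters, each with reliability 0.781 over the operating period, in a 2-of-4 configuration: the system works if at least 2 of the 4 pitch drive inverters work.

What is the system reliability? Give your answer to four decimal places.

R = Σ_{i=2}^{4} C(4,i) p^i (1−p)^{4−i} with p = 0.781
C(4,2)·0.781^2·0.219^2 = 0.175526
C(4,3)·0.781^3·0.219^1 = 0.417308
C(4,4)·0.781^4·0.219^0 = 0.372052
Sum = 0.9649

0.9649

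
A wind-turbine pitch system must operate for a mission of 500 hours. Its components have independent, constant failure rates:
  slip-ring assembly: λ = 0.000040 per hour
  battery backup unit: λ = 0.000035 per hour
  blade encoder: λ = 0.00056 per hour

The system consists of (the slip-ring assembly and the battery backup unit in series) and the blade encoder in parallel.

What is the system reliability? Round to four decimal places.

R(slip-ring assembly) = exp(−0.000040 × 500) = 0.980199
R(battery backup unit) = exp(−0.000035 × 500) = 0.982652
R(blade encoder) = exp(−0.00056 × 500) = 0.755784
Series (slip-ring assembly and battery backup unit): 0.980199 × 0.982652 = 0.963195
Parallel ([0.963195] and blade encoder): 1 − (1 − 0.963195)(1 − 0.755784) = 0.9910

0.9910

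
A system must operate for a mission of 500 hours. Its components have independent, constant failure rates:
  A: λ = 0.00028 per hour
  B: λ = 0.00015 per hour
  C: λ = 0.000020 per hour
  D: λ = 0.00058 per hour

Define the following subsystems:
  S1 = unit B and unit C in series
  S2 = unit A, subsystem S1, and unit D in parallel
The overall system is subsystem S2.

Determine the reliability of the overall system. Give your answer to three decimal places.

0.997

R(A) = exp(−0.00028 × 500) = 0.86936
R(B) = exp(−0.00015 × 500) = 0.92774
R(C) = exp(−0.000020 × 500) = 0.99005
R(D) = exp(−0.00058 × 500) = 0.74826
Series (B and C): 0.92774 × 0.99005 = 0.91851
Parallel (A, [0.91851], and D): 1 − (1 − 0.86936)(1 − 0.91851)(1 − 0.74826) = 0.997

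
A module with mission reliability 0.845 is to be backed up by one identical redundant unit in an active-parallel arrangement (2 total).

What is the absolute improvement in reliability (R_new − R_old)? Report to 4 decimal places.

R_before = 0.845
R_after = 1 − (1 − 0.845)^2 = 0.9760
ΔR = 0.9760 − 0.845 = 0.1310

0.1310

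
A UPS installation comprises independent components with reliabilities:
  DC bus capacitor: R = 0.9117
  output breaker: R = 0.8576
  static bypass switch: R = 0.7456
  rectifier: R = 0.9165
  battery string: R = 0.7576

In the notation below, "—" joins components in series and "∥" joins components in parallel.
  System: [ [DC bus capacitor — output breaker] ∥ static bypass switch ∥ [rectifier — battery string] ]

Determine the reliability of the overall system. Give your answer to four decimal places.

0.9830

Series (DC bus capacitor and output breaker): 0.911700 × 0.857600 = 0.781874
Series (rectifier and battery string): 0.916500 × 0.757600 = 0.694340
Parallel ([0.781874], static bypass switch, and [0.694340]): 1 − (1 − 0.781874)(1 − 0.745600)(1 − 0.694340) = 0.9830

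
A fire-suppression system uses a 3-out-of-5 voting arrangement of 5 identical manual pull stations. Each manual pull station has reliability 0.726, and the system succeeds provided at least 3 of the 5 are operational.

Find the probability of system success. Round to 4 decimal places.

0.8696

R = Σ_{i=3}^{5} C(5,i) p^i (1−p)^{5−i} with p = 0.726
C(5,3)·0.726^3·0.274^2 = 0.287284
C(5,4)·0.726^4·0.274^1 = 0.380598
C(5,5)·0.726^5·0.274^0 = 0.201689
Sum = 0.8696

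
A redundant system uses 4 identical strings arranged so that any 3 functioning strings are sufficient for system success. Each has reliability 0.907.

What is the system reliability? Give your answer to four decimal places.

0.9543

R = Σ_{i=3}^{4} C(4,i) p^i (1−p)^{4−i} with p = 0.907
C(4,3)·0.907^3·0.093^1 = 0.277565
C(4,4)·0.907^4·0.093^0 = 0.676751
Sum = 0.9543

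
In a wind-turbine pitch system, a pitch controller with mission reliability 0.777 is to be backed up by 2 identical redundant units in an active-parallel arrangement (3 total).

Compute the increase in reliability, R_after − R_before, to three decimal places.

0.212

R_before = 0.777
R_after = 1 − (1 − 0.777)^3 = 0.989
ΔR = 0.989 − 0.777 = 0.212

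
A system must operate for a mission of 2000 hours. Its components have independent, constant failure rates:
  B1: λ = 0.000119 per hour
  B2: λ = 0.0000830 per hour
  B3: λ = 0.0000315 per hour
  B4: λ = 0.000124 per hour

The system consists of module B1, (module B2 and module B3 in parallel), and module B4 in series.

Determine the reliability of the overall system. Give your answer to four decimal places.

R(B1) = exp(−0.000119 × 2000) = 0.788203
R(B2) = exp(−0.0000830 × 2000) = 0.847046
R(B3) = exp(−0.0000315 × 2000) = 0.938943
R(B4) = exp(−0.000124 × 2000) = 0.780360
Parallel (B2 and B3): 1 − (1 − 0.847046)(1 − 0.938943) = 0.990661
Series (B1, [0.990661], and B4): 0.788203 × 0.990661 × 0.780360 = 0.6093

0.6093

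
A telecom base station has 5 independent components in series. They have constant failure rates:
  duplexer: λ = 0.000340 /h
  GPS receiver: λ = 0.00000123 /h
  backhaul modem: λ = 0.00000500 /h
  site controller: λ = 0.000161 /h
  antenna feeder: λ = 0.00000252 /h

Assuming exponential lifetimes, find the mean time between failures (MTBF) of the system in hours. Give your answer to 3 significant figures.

1960

Series of exponential components: λ_sys = Σ λ_i
λ_sys = 0.000340 + 0.00000123 + 0.00000500 + 0.000161 + 0.00000252 = 5.0975e-04 /h
MTBF = 1 / λ_sys = 1960 h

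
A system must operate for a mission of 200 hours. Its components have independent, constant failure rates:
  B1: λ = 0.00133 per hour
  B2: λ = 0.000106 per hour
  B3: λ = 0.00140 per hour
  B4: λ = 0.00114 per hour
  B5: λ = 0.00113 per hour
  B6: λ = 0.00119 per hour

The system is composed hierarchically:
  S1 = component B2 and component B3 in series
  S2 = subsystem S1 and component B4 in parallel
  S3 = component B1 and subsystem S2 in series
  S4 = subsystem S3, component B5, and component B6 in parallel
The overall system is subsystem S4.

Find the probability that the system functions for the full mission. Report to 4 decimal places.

R(B1) = exp(−0.00133 × 200) = 0.766439
R(B2) = exp(−0.000106 × 200) = 0.979023
R(B3) = exp(−0.00140 × 200) = 0.755784
R(B4) = exp(−0.00114 × 200) = 0.796124
R(B5) = exp(−0.00113 × 200) = 0.797718
R(B6) = exp(−0.00119 × 200) = 0.788203
Series (B2 and B3): 0.979023 × 0.755784 = 0.739930
Parallel ([0.739930] and B4): 1 − (1 − 0.739930)(1 − 0.796124) = 0.946978
Series (B1 and [0.946978]): 0.766439 × 0.946978 = 0.725801
Parallel ([0.725801], B5, and B6): 1 − (1 − 0.725801)(1 − 0.797718)(1 − 0.788203) = 0.9883

0.9883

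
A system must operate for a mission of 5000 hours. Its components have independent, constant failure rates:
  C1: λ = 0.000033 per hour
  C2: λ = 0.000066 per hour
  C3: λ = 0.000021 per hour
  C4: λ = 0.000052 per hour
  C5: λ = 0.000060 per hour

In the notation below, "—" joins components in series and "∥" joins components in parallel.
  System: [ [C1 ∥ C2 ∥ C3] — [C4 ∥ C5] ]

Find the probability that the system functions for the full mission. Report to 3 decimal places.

R(C1) = exp(−0.000033 × 5000) = 0.84789
R(C2) = exp(−0.000066 × 5000) = 0.71892
R(C3) = exp(−0.000021 × 5000) = 0.90032
R(C4) = exp(−0.000052 × 5000) = 0.77105
R(C5) = exp(−0.000060 × 5000) = 0.74082
Parallel (C1, C2, and C3): 1 − (1 − 0.84789)(1 − 0.71892)(1 − 0.90032) = 0.99574
Parallel (C4 and C5): 1 − (1 − 0.77105)(1 − 0.74082) = 0.94066
Series ([0.99574] and [0.94066]): 0.99574 × 0.94066 = 0.937

0.937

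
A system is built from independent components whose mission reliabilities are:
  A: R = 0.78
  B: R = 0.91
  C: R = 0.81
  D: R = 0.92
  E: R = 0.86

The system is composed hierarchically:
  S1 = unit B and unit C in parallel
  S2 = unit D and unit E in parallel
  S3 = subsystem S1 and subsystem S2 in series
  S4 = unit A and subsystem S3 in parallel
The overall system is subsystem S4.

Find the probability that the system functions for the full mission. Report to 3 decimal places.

0.994

Parallel (B and C): 1 − (1 − 0.91000)(1 − 0.81000) = 0.98290
Parallel (D and E): 1 − (1 − 0.92000)(1 − 0.86000) = 0.98880
Series ([0.98290] and [0.98880]): 0.98290 × 0.98880 = 0.97189
Parallel (A and [0.97189]): 1 − (1 − 0.78000)(1 − 0.97189) = 0.994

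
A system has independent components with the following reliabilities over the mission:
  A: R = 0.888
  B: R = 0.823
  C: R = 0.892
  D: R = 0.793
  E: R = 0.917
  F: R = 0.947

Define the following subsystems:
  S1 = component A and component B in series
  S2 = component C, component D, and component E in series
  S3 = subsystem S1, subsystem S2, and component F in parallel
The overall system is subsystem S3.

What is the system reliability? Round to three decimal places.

0.995

Series (A and B): 0.88800 × 0.82300 = 0.73082
Series (C, D, and E): 0.89200 × 0.79300 × 0.91700 = 0.64865
Parallel ([0.73082], [0.64865], and F): 1 − (1 − 0.73082)(1 − 0.64865)(1 − 0.94700) = 0.995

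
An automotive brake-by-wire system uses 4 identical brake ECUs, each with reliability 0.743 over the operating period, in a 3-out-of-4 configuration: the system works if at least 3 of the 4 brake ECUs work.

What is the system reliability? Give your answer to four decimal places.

R = Σ_{i=3}^{4} C(4,i) p^i (1−p)^{4−i} with p = 0.743
C(4,3)·0.743^3·0.257^1 = 0.421657
C(4,4)·0.743^4·0.257^0 = 0.304758
Sum = 0.7264

0.7264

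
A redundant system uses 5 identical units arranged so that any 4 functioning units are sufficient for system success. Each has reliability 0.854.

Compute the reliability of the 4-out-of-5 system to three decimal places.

R = Σ_{i=4}^{5} C(5,i) p^i (1−p)^{5−i} with p = 0.854
C(5,4)·0.854^4·0.146^1 = 0.38829
C(5,5)·0.854^5·0.146^0 = 0.45424
Sum = 0.843

0.843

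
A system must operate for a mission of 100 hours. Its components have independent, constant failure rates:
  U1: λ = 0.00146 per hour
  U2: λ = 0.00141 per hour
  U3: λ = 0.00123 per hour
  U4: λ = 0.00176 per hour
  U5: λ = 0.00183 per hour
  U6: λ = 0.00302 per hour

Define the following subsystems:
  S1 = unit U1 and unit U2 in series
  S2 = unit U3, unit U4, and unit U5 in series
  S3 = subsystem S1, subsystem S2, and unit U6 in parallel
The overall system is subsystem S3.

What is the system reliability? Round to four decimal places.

0.9751

R(U1) = exp(−0.00146 × 100) = 0.864158
R(U2) = exp(−0.00141 × 100) = 0.868489
R(U3) = exp(−0.00123 × 100) = 0.884264
R(U4) = exp(−0.00176 × 100) = 0.838618
R(U5) = exp(−0.00183 × 100) = 0.832768
R(U6) = exp(−0.00302 × 100) = 0.739338
Series (U1 and U2): 0.864158 × 0.868489 = 0.750512
Series (U3, U4, and U5): 0.884264 × 0.838618 × 0.832768 = 0.617547
Parallel ([0.750512], [0.617547], and U6): 1 − (1 − 0.750512)(1 − 0.617547)(1 − 0.739338) = 0.9751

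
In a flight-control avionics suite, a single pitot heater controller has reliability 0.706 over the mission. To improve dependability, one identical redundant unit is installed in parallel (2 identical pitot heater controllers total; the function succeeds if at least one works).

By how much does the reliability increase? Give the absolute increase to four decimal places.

0.2076

R_before = 0.706
R_after = 1 − (1 − 0.706)^2 = 0.9136
ΔR = 0.9136 − 0.706 = 0.2076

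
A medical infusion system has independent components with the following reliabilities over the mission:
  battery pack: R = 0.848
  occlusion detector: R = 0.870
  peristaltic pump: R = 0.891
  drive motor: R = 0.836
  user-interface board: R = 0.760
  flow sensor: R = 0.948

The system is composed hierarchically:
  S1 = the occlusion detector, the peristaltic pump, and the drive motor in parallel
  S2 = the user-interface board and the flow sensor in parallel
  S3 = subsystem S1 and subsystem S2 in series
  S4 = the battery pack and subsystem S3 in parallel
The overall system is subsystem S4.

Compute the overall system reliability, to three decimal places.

0.998

Parallel (occlusion detector, peristaltic pump, and drive motor): 1 − (1 − 0.87000)(1 − 0.89100)(1 − 0.83600) = 0.99768
Parallel (user-interface board and flow sensor): 1 − (1 − 0.76000)(1 − 0.94800) = 0.98752
Series ([0.99768] and [0.98752]): 0.99768 × 0.98752 = 0.98523
Parallel (battery pack and [0.98523]): 1 − (1 − 0.84800)(1 − 0.98523) = 0.998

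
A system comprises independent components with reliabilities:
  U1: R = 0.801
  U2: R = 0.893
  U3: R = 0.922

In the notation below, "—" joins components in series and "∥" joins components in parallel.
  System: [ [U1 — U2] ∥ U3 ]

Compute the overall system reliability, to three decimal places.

Series (U1 and U2): 0.80100 × 0.89300 = 0.71529
Parallel ([0.71529] and U3): 1 − (1 − 0.71529)(1 − 0.92200) = 0.978

0.978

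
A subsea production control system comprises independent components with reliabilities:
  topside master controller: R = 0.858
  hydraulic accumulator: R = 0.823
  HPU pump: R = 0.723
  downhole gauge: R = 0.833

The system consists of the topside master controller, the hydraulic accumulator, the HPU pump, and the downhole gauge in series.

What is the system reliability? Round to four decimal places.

Series (topside master controller, hydraulic accumulator, HPU pump, and downhole gauge): 0.858000 × 0.823000 × 0.723000 × 0.833000 = 0.4253

0.4253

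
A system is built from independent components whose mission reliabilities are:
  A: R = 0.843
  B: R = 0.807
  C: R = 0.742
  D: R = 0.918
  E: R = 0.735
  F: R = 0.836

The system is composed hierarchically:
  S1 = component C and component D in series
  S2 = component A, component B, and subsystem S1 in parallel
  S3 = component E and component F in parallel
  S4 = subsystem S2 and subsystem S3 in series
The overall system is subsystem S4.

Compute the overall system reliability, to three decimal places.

Series (C and D): 0.74200 × 0.91800 = 0.68116
Parallel (A, B, and [0.68116]): 1 − (1 − 0.84300)(1 − 0.80700)(1 − 0.68116) = 0.99034
Parallel (E and F): 1 − (1 − 0.73500)(1 − 0.83600) = 0.95654
Series ([0.99034] and [0.95654]): 0.99034 × 0.95654 = 0.947

0.947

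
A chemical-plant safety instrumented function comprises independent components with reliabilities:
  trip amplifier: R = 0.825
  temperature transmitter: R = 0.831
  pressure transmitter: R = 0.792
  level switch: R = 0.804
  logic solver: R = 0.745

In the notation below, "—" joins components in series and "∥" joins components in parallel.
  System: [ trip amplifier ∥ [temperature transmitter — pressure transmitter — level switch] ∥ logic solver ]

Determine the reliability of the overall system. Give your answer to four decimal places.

Series (temperature transmitter, pressure transmitter, and level switch): 0.831000 × 0.792000 × 0.804000 = 0.529154
Parallel (trip amplifier, [0.529154], and logic solver): 1 − (1 − 0.825000)(1 − 0.529154)(1 − 0.745000) = 0.9790

0.9790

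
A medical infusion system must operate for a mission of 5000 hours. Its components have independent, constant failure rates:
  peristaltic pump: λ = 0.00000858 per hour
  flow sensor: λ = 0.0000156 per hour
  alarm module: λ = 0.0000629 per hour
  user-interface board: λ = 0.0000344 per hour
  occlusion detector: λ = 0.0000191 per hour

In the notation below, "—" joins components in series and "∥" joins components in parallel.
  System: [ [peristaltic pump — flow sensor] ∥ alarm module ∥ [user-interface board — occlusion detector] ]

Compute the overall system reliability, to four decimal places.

R(peristaltic pump) = exp(−0.00000858 × 5000) = 0.958007
R(flow sensor) = exp(−0.0000156 × 5000) = 0.924964
R(alarm module) = exp(−0.0000629 × 5000) = 0.730154
R(user-interface board) = exp(−0.0000344 × 5000) = 0.841979
R(occlusion detector) = exp(−0.0000191 × 5000) = 0.908918
Series (peristaltic pump and flow sensor): 0.958007 × 0.924964 = 0.886122
Series (user-interface board and occlusion detector): 0.841979 × 0.908918 = 0.765290
Parallel ([0.886122], alarm module, and [0.765290]): 1 − (1 − 0.886122)(1 − 0.730154)(1 − 0.765290) = 0.9928

0.9928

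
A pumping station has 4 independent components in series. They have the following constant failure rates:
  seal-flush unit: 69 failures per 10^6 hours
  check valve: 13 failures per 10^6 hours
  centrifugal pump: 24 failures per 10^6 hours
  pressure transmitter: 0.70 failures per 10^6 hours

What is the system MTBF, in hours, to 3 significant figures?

Series of exponential components: λ_sys = Σ λ_i
λ_sys = 0.000069 + 0.000013 + 0.000024 + 0.00000070 = 1.0670e-04 /h
MTBF = 1 / λ_sys = 9370 h

9370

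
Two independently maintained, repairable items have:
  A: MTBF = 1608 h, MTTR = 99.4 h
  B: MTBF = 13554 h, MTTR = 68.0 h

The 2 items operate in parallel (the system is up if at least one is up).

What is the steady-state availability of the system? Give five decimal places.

0.99971

A(A) = MTBF/(MTBF+MTTR) = 1608/(1608+99.4) = 0.941783
A(B) = MTBF/(MTBF+MTTR) = 13554/(13554+68.0) = 0.995008
Parallel availability: 1 − (1 − 0.941783)(1 − 0.995008) = 0.99971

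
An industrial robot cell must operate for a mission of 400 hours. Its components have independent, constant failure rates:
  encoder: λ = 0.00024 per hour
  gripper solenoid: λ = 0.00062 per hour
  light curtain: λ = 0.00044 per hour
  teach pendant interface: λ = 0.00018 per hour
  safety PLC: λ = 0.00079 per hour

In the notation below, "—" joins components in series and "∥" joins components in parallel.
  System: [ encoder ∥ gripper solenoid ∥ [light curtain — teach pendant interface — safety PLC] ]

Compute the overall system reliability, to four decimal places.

0.9913

R(encoder) = exp(−0.00024 × 400) = 0.908464
R(gripper solenoid) = exp(−0.00062 × 400) = 0.780360
R(light curtain) = exp(−0.00044 × 400) = 0.838618
R(teach pendant interface) = exp(−0.00018 × 400) = 0.930531
R(safety PLC) = exp(−0.00079 × 400) = 0.729059
Series (light curtain, teach pendant interface, and safety PLC): 0.838618 × 0.930531 × 0.729059 = 0.568929
Parallel (encoder, gripper solenoid, and [0.568929]): 1 − (1 − 0.908464)(1 − 0.780360)(1 − 0.568929) = 0.9913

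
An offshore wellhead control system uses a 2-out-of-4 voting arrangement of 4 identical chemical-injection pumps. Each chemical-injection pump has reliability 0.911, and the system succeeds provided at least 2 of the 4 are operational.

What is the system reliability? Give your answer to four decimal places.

0.9974

R = Σ_{i=2}^{4} C(4,i) p^i (1−p)^{4−i} with p = 0.911
C(4,2)·0.911^2·0.089^2 = 0.039443
C(4,3)·0.911^3·0.089^1 = 0.269157
C(4,4)·0.911^4·0.089^0 = 0.688769
Sum = 0.9974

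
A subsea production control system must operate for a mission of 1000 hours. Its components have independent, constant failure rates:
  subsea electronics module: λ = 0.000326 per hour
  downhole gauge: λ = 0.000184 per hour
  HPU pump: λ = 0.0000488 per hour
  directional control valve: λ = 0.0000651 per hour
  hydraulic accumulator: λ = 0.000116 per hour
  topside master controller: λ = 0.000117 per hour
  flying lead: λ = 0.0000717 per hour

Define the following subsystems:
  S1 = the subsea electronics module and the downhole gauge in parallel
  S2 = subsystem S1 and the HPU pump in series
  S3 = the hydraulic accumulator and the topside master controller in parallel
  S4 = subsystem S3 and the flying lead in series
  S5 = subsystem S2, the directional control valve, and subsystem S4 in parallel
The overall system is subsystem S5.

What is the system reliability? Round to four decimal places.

0.9995

R(subsea electronics module) = exp(−0.000326 × 1000) = 0.721805
R(downhole gauge) = exp(−0.000184 × 1000) = 0.831936
R(HPU pump) = exp(−0.0000488 × 1000) = 0.952372
R(directional control valve) = exp(−0.0000651 × 1000) = 0.936974
R(hydraulic accumulator) = exp(−0.000116 × 1000) = 0.890475
R(topside master controller) = exp(−0.000117 × 1000) = 0.889585
R(flying lead) = exp(−0.0000717 × 1000) = 0.930810
Parallel (subsea electronics module and downhole gauge): 1 − (1 − 0.721805)(1 − 0.831936) = 0.953245
Series ([0.953245] and HPU pump): 0.953245 × 0.952372 = 0.907844
Parallel (hydraulic accumulator and topside master controller): 1 − (1 − 0.890475)(1 − 0.889585) = 0.987907
Series ([0.987907] and flying lead): 0.987907 × 0.930810 = 0.919554
Parallel ([0.907844], directional control valve, and [0.919554]): 1 − (1 − 0.907844)(1 − 0.936974)(1 − 0.919554) = 0.9995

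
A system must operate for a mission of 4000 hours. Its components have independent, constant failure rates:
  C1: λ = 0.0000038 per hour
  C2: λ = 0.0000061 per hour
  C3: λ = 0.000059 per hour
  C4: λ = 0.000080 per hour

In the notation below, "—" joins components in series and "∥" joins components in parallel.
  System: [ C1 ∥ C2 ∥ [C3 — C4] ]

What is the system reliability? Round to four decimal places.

R(C1) = exp(−0.0000038 × 4000) = 0.984915
R(C2) = exp(−0.0000061 × 4000) = 0.975895
R(C3) = exp(−0.000059 × 4000) = 0.789781
R(C4) = exp(−0.000080 × 4000) = 0.726149
Series (C3 and C4): 0.789781 × 0.726149 = 0.573499
Parallel (C1, C2, and [0.573499]): 1 − (1 − 0.984915)(1 − 0.975895)(1 − 0.573499) = 0.9998

0.9998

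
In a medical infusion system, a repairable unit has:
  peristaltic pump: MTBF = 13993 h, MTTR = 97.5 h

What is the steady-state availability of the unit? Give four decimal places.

A(peristaltic pump) = MTBF/(MTBF+MTTR) = 13993/(13993+97.5) = 0.9931

0.9931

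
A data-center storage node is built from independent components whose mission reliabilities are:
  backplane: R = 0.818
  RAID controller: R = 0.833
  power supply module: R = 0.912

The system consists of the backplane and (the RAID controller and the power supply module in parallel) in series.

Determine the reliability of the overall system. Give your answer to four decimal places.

0.8060

Parallel (RAID controller and power supply module): 1 − (1 − 0.833000)(1 − 0.912000) = 0.985304
Series (backplane and [0.985304]): 0.818000 × 0.985304 = 0.8060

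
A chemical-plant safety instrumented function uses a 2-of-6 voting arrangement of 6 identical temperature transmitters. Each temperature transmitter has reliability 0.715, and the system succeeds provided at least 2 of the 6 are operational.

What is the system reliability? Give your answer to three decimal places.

R = Σ_{i=2}^{6} C(6,i) p^i (1−p)^{6−i} with p = 0.715
C(6,2)·0.715^2·0.285^4 = 0.05059
C(6,3)·0.715^3·0.285^3 = 0.16923
C(6,4)·0.715^4·0.285^2 = 0.31842
C(6,5)·0.715^5·0.285^1 = 0.31954
C(6,6)·0.715^6·0.285^0 = 0.13361
Sum = 0.991

0.991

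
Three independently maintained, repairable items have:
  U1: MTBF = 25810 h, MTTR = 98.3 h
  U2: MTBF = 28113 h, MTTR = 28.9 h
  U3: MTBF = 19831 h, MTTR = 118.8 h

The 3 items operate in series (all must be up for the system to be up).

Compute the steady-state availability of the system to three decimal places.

A(U1) = MTBF/(MTBF+MTTR) = 25810/(25810+98.3) = 0.996206
A(U2) = MTBF/(MTBF+MTTR) = 28113/(28113+28.9) = 0.998973
A(U3) = MTBF/(MTBF+MTTR) = 19831/(19831+118.8) = 0.994045
Series availability: 0.996206 × 0.998973 × 0.994045 = 0.989

0.989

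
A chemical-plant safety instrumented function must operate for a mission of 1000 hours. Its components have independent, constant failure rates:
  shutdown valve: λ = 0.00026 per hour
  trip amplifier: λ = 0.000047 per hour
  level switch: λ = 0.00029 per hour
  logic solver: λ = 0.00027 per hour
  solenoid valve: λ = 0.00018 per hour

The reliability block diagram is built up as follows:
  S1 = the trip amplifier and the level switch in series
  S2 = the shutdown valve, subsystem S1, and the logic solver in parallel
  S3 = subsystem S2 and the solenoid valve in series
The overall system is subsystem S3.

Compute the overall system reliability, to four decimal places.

R(shutdown valve) = exp(−0.00026 × 1000) = 0.771052
R(trip amplifier) = exp(−0.000047 × 1000) = 0.954087
R(level switch) = exp(−0.00029 × 1000) = 0.748264
R(logic solver) = exp(−0.00027 × 1000) = 0.763379
R(solenoid valve) = exp(−0.00018 × 1000) = 0.835270
Series (trip amplifier and level switch): 0.954087 × 0.748264 = 0.713909
Parallel (shutdown valve, [0.713909], and logic solver): 1 − (1 − 0.771052)(1 − 0.713909)(1 − 0.763379) = 0.984501
Series ([0.984501] and solenoid valve): 0.984501 × 0.835270 = 0.8223

0.8223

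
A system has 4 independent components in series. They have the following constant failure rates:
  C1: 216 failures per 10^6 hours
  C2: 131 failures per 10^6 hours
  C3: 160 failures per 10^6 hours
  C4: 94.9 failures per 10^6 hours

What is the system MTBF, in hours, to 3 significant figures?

1660

Series of exponential components: λ_sys = Σ λ_i
λ_sys = 0.000216 + 0.000131 + 0.000160 + 0.0000949 = 6.0190e-04 /h
MTBF = 1 / λ_sys = 1660 h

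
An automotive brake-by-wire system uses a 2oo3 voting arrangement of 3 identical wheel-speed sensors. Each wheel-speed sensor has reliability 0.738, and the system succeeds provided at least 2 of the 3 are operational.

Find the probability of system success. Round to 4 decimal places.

0.8300

R = Σ_{i=2}^{3} C(3,i) p^i (1−p)^{3−i} with p = 0.738
C(3,2)·0.738^2·0.262^1 = 0.428090
C(3,3)·0.738^3·0.262^0 = 0.401947
Sum = 0.8300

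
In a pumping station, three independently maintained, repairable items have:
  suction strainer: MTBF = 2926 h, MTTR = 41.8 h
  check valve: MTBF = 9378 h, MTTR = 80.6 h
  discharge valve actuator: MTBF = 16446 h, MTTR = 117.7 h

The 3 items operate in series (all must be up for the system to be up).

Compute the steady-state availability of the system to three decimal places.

0.971

A(suction strainer) = MTBF/(MTBF+MTTR) = 2926/(2926+41.8) = 0.985915
A(check valve) = MTBF/(MTBF+MTTR) = 9378/(9378+80.6) = 0.991479
A(discharge valve actuator) = MTBF/(MTBF+MTTR) = 16446/(16446+117.7) = 0.992894
Series availability: 0.985915 × 0.991479 × 0.992894 = 0.971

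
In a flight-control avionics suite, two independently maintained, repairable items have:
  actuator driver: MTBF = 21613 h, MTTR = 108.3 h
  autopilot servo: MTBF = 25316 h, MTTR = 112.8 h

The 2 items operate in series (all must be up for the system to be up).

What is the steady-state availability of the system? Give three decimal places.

0.991

A(actuator driver) = MTBF/(MTBF+MTTR) = 21613/(21613+108.3) = 0.995014
A(autopilot servo) = MTBF/(MTBF+MTTR) = 25316/(25316+112.8) = 0.995564
Series availability: 0.995014 × 0.995564 = 0.991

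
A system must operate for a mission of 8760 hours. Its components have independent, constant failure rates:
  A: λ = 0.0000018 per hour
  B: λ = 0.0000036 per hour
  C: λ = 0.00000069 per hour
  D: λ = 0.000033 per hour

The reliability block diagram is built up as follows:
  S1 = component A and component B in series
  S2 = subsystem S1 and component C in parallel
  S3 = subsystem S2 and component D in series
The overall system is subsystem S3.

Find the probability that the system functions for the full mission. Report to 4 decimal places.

0.7487

R(A) = exp(−0.0000018 × 8760) = 0.984356
R(B) = exp(−0.0000036 × 8760) = 0.968956
R(C) = exp(−0.00000069 × 8760) = 0.993974
R(D) = exp(−0.000033 × 8760) = 0.748952
Series (A and B): 0.984356 × 0.968956 = 0.953798
Parallel ([0.953798] and C): 1 − (1 − 0.953798)(1 − 0.993974) = 0.999722
Series ([0.999722] and D): 0.999722 × 0.748952 = 0.7487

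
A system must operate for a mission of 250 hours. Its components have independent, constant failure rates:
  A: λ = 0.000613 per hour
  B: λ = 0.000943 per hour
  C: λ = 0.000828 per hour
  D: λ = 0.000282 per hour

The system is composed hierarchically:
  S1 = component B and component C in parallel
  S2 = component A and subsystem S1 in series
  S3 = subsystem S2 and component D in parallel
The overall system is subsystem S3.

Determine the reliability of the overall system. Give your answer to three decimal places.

0.988

R(A) = exp(−0.000613 × 250) = 0.85792
R(B) = exp(−0.000943 × 250) = 0.78998
R(C) = exp(−0.000828 × 250) = 0.81302
R(D) = exp(−0.000282 × 250) = 0.93193
Parallel (B and C): 1 − (1 − 0.78998)(1 − 0.81302) = 0.96073
Series (A and [0.96073]): 0.85792 × 0.96073 = 0.82423
Parallel ([0.82423] and D): 1 − (1 − 0.82423)(1 − 0.93193) = 0.988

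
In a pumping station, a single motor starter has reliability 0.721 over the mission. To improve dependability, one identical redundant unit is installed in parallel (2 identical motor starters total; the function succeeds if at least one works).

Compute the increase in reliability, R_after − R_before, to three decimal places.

R_before = 0.721
R_after = 1 − (1 − 0.721)^2 = 0.922
ΔR = 0.922 − 0.721 = 0.201

0.201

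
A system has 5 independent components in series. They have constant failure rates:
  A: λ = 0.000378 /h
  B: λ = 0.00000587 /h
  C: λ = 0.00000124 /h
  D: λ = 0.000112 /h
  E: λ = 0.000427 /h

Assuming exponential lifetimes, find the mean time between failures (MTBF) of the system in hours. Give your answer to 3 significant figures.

Series of exponential components: λ_sys = Σ λ_i
λ_sys = 0.000378 + 0.00000587 + 0.00000124 + 0.000112 + 0.000427 = 9.2411e-04 /h
MTBF = 1 / λ_sys = 1080 h

1080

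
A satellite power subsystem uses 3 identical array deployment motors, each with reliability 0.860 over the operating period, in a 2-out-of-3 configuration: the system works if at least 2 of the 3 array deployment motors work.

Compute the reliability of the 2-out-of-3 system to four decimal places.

R = Σ_{i=2}^{3} C(3,i) p^i (1−p)^{3−i} with p = 0.860
C(3,2)·0.860^2·0.140^1 = 0.310632
C(3,3)·0.860^3·0.140^0 = 0.636056
Sum = 0.9467

0.9467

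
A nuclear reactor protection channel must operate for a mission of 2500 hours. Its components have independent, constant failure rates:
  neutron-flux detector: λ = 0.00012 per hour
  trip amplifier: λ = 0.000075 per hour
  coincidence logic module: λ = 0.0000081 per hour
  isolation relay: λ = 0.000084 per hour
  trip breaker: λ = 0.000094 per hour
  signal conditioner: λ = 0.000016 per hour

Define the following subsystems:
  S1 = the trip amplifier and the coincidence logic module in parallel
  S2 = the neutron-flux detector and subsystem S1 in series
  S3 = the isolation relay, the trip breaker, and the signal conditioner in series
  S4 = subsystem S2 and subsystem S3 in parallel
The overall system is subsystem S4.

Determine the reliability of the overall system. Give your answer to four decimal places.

0.8994

R(neutron-flux detector) = exp(−0.00012 × 2500) = 0.740818
R(trip amplifier) = exp(−0.000075 × 2500) = 0.829029
R(coincidence logic module) = exp(−0.0000081 × 2500) = 0.979954
R(isolation relay) = exp(−0.000084 × 2500) = 0.810584
R(trip breaker) = exp(−0.000094 × 2500) = 0.790571
R(signal conditioner) = exp(−0.000016 × 2500) = 0.960789
Parallel (trip amplifier and coincidence logic module): 1 − (1 − 0.829029)(1 − 0.979954) = 0.996573
Series (neutron-flux detector and [0.996573]): 0.740818 × 0.996573 = 0.738279
Series (isolation relay, trip breaker, and signal conditioner): 0.810584 × 0.790571 × 0.960789 = 0.615697
Parallel ([0.738279] and [0.615697]): 1 − (1 − 0.738279)(1 − 0.615697) = 0.8994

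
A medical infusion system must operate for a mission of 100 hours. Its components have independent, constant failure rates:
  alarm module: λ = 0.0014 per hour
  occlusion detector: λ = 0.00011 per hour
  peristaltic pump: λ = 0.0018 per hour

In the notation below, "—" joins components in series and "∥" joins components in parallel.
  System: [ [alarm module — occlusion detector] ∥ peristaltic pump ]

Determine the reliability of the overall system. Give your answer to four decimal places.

R(alarm module) = exp(−0.0014 × 100) = 0.869358
R(occlusion detector) = exp(−0.00011 × 100) = 0.989060
R(peristaltic pump) = exp(−0.0018 × 100) = 0.835270
Series (alarm module and occlusion detector): 0.869358 × 0.989060 = 0.859847
Parallel ([0.859847] and peristaltic pump): 1 − (1 − 0.859847)(1 − 0.835270) = 0.9769

0.9769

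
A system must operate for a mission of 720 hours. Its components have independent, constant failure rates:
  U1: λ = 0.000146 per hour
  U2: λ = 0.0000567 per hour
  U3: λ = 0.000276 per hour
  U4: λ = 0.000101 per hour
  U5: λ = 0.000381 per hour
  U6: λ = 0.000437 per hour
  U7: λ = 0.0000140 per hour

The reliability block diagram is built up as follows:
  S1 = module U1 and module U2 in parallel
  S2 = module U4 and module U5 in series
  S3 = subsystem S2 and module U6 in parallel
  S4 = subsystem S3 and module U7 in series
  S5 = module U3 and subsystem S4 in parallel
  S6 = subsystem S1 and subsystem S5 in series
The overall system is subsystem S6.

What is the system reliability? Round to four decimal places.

R(U1) = exp(−0.000146 × 720) = 0.900216
R(U2) = exp(−0.0000567 × 720) = 0.959998
R(U3) = exp(−0.000276 × 720) = 0.819779
R(U4) = exp(−0.000101 × 720) = 0.929861
R(U5) = exp(−0.000381 × 720) = 0.760089
R(U6) = exp(−0.000437 × 720) = 0.730052
R(U7) = exp(−0.0000140 × 720) = 0.989971
Parallel (U1 and U2): 1 − (1 − 0.900216)(1 − 0.959998) = 0.996008
Series (U4 and U5): 0.929861 × 0.760089 = 0.706777
Parallel ([0.706777] and U6): 1 − (1 − 0.706777)(1 − 0.730052) = 0.920845
Series ([0.920845] and U7): 0.920845 × 0.989971 = 0.911610
Parallel (U3 and [0.911610]): 1 − (1 − 0.819779)(1 − 0.911610) = 0.984070
Series ([0.996008] and [0.984070]): 0.996008 × 0.984070 = 0.9801

0.9801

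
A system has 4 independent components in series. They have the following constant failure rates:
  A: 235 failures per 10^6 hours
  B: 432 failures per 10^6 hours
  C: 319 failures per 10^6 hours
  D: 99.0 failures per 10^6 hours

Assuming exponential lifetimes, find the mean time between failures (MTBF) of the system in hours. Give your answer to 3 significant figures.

922

Series of exponential components: λ_sys = Σ λ_i
λ_sys = 0.000235 + 0.000432 + 0.000319 + 0.0000990 = 1.0850e-03 /h
MTBF = 1 / λ_sys = 922 h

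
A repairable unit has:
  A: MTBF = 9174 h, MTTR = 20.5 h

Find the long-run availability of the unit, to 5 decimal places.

0.99777

A(A) = MTBF/(MTBF+MTTR) = 9174/(9174+20.5) = 0.99777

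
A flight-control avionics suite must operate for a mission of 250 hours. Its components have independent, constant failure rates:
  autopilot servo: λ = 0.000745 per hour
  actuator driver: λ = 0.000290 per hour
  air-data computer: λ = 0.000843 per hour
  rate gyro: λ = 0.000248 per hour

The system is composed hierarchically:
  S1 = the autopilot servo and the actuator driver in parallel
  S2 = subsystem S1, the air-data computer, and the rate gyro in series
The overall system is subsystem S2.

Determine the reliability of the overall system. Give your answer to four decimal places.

R(autopilot servo) = exp(−0.000745 × 250) = 0.830066
R(actuator driver) = exp(−0.000290 × 250) = 0.930066
R(air-data computer) = exp(−0.000843 × 250) = 0.809977
R(rate gyro) = exp(−0.000248 × 250) = 0.939883
Parallel (autopilot servo and actuator driver): 1 − (1 − 0.830066)(1 − 0.930066) = 0.988116
Series ([0.988116], air-data computer, and rate gyro): 0.988116 × 0.809977 × 0.939883 = 0.7522

0.7522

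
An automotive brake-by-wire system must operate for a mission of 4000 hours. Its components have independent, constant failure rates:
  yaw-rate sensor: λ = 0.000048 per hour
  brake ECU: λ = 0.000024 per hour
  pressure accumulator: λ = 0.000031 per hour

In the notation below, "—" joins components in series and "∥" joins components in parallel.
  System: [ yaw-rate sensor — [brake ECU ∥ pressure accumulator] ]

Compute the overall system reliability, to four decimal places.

0.8165

R(yaw-rate sensor) = exp(−0.000048 × 4000) = 0.825307
R(brake ECU) = exp(−0.000024 × 4000) = 0.908464
R(pressure accumulator) = exp(−0.000031 × 4000) = 0.883380
Parallel (brake ECU and pressure accumulator): 1 − (1 − 0.908464)(1 − 0.883380) = 0.989325
Series (yaw-rate sensor and [0.989325]): 0.825307 × 0.989325 = 0.8165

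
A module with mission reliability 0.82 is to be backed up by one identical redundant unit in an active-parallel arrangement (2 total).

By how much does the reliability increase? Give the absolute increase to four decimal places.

R_before = 0.82
R_after = 1 − (1 − 0.82)^2 = 0.9676
ΔR = 0.9676 − 0.82 = 0.1476

0.1476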